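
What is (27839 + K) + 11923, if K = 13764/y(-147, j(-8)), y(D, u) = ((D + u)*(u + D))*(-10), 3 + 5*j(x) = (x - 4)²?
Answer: 2338238437/58806 ≈ 39762.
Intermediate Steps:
j(x) = -⅗ + (-4 + x)²/5 (j(x) = -⅗ + (x - 4)²/5 = -⅗ + (-4 + x)²/5)
y(D, u) = -10*(D + u)² (y(D, u) = ((D + u)*(D + u))*(-10) = (D + u)²*(-10) = -10*(D + u)²)
K = -5735/58806 (K = 13764/((-10*(-147 + (-⅗ + (-4 - 8)²/5))²)) = 13764/((-10*(-147 + (-⅗ + (⅕)*(-12)²))²)) = 13764/((-10*(-147 + (-⅗ + (⅕)*144))²)) = 13764/((-10*(-147 + (-⅗ + 144/5))²)) = 13764/((-10*(-147 + 141/5)²)) = 13764/((-10*(-594/5)²)) = 13764/((-10*352836/25)) = 13764/(-705672/5) = 13764*(-5/705672) = -5735/58806 ≈ -0.097524)
(27839 + K) + 11923 = (27839 - 5735/58806) + 11923 = 1637094499/58806 + 11923 = 2338238437/58806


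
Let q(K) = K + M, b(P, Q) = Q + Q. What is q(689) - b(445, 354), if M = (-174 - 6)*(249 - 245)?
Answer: -739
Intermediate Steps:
b(P, Q) = 2*Q
M = -720 (M = -180*4 = -720)
q(K) = -720 + K (q(K) = K - 720 = -720 + K)
q(689) - b(445, 354) = (-720 + 689) - 2*354 = -31 - 1*708 = -31 - 708 = -739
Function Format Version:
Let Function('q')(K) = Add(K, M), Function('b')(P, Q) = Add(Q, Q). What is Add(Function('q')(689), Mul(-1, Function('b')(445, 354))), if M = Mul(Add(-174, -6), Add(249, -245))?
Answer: -739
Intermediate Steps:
Function('b')(P, Q) = Mul(2, Q)
M = -720 (M = Mul(-180, 4) = -720)
Function('q')(K) = Add(-720, K) (Function('q')(K) = Add(K, -720) = Add(-720, K))
Add(Function('q')(689), Mul(-1, Function('b')(445, 354))) = Add(Add(-720, 689), Mul(-1, Mul(2, 354))) = Add(-31, Mul(-1, 708)) = Add(-31, -708) = -739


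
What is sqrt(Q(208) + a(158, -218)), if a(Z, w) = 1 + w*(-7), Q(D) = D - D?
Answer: sqrt(1527) ≈ 39.077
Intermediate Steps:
Q(D) = 0
a(Z, w) = 1 - 7*w
sqrt(Q(208) + a(158, -218)) = sqrt(0 + (1 - 7*(-218))) = sqrt(0 + (1 + 1526)) = sqrt(0 + 1527) = sqrt(1527)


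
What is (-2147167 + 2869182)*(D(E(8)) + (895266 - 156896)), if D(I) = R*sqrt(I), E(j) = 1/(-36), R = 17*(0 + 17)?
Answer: 533114215550 + 208662335*I/6 ≈ 5.3311e+11 + 3.4777e+7*I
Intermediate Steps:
R = 289 (R = 17*17 = 289)
E(j) = -1/36
D(I) = 289*sqrt(I)
(-2147167 + 2869182)*(D(E(8)) + (895266 - 156896)) = (-2147167 + 2869182)*(289*sqrt(-1/36) + (895266 - 156896)) = 722015*(289*(I/6) + 738370) = 722015*(289*I/6 + 738370) = 722015*(738370 + 289*I/6) = 533114215550 + 208662335*I/6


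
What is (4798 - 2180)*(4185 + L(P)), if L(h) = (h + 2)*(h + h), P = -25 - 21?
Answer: 21553994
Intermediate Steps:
P = -46
L(h) = 2*h*(2 + h) (L(h) = (2 + h)*(2*h) = 2*h*(2 + h))
(4798 - 2180)*(4185 + L(P)) = (4798 - 2180)*(4185 + 2*(-46)*(2 - 46)) = 2618*(4185 + 2*(-46)*(-44)) = 2618*(4185 + 4048) = 2618*8233 = 21553994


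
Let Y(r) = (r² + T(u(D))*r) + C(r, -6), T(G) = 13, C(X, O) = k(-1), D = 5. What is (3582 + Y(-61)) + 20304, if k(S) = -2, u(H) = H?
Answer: 26812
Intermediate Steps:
C(X, O) = -2
Y(r) = -2 + r² + 13*r (Y(r) = (r² + 13*r) - 2 = -2 + r² + 13*r)
(3582 + Y(-61)) + 20304 = (3582 + (-2 + (-61)² + 13*(-61))) + 20304 = (3582 + (-2 + 3721 - 793)) + 20304 = (3582 + 2926) + 20304 = 6508 + 20304 = 26812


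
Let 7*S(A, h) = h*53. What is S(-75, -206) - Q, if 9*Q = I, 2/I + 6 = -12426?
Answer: -87256655/55944 ≈ -1559.7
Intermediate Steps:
I = -1/6216 (I = 2/(-6 - 12426) = 2/(-12432) = 2*(-1/12432) = -1/6216 ≈ -0.00016088)
S(A, h) = 53*h/7 (S(A, h) = (h*53)/7 = (53*h)/7 = 53*h/7)
Q = -1/55944 (Q = (⅑)*(-1/6216) = -1/55944 ≈ -1.7875e-5)
S(-75, -206) - Q = (53/7)*(-206) - 1*(-1/55944) = -10918/7 + 1/55944 = -87256655/55944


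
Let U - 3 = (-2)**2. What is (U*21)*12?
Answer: 1764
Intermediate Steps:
U = 7 (U = 3 + (-2)**2 = 3 + 4 = 7)
(U*21)*12 = (7*21)*12 = 147*12 = 1764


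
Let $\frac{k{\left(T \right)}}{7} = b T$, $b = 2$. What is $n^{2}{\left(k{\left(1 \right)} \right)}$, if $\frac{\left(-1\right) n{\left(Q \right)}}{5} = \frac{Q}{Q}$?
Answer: $25$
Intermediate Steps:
$k{\left(T \right)} = 14 T$ ($k{\left(T \right)} = 7 \cdot 2 T = 14 T$)
$n{\left(Q \right)} = -5$ ($n{\left(Q \right)} = - 5 \frac{Q}{Q} = \left(-5\right) 1 = -5$)
$n^{2}{\left(k{\left(1 \right)} \right)} = \left(-5\right)^{2} = 25$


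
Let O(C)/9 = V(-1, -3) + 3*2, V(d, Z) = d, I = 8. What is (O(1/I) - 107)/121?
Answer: -62/121 ≈ -0.51240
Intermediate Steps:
O(C) = 45 (O(C) = 9*(-1 + 3*2) = 9*(-1 + 6) = 9*5 = 45)
(O(1/I) - 107)/121 = (45 - 107)/121 = -62*1/121 = -62/121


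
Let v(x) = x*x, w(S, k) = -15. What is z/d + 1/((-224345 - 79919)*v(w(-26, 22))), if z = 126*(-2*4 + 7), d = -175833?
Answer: 136916009/191070185400 ≈ 0.00071657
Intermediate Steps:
v(x) = x²
z = -126 (z = 126*(-8 + 7) = 126*(-1) = -126)
z/d + 1/((-224345 - 79919)*v(w(-26, 22))) = -126/(-175833) + 1/((-224345 - 79919)*((-15)²)) = -126*(-1/175833) + 1/(-304264*225) = 2/2791 - 1/304264*1/225 = 2/2791 - 1/68459400 = 136916009/191070185400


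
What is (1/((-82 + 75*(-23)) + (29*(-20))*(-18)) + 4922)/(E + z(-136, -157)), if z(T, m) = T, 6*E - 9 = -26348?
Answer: -254949762/234429115 ≈ -1.0875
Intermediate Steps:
E = -26339/6 (E = 3/2 + (⅙)*(-26348) = 3/2 - 13174/3 = -26339/6 ≈ -4389.8)
(1/((-82 + 75*(-23)) + (29*(-20))*(-18)) + 4922)/(E + z(-136, -157)) = (1/((-82 + 75*(-23)) + (29*(-20))*(-18)) + 4922)/(-26339/6 - 136) = (1/((-82 - 1725) - 580*(-18)) + 4922)/(-27155/6) = (1/(-1807 + 10440) + 4922)*(-6/27155) = (1/8633 + 4922)*(-6/27155) = (42491627/8633)*(-6/27155) = -254949762/234429115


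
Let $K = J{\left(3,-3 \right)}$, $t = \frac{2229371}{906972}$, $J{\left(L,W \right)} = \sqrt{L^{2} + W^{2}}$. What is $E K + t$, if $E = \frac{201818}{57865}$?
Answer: $\frac{2229371}{906972} + \frac{605454 \sqrt{2}}{57865} \approx 17.255$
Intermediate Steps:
$E = \frac{201818}{57865}$ ($E = 201818 \cdot \frac{1}{57865} = \frac{201818}{57865} \approx 3.4877$)
$t = \frac{2229371}{906972}$ ($t = 2229371 \cdot \frac{1}{906972} = \frac{2229371}{906972} \approx 2.458$)
$K = 3 \sqrt{2}$ ($K = \sqrt{3^{2} + \left(-3\right)^{2}} = \sqrt{9 + 9} = \sqrt{18} = 3 \sqrt{2} \approx 4.2426$)
$E K + t = \frac{201818 \cdot 3 \sqrt{2}}{57865} + \frac{2229371}{906972} = \frac{605454 \sqrt{2}}{57865} + \frac{2229371}{906972} = \frac{2229371}{906972} + \frac{605454 \sqrt{2}}{57865}$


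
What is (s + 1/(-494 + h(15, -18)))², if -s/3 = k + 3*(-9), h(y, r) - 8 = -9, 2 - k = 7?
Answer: 2258055361/245025 ≈ 9215.6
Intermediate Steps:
k = -5 (k = 2 - 1*7 = 2 - 7 = -5)
h(y, r) = -1 (h(y, r) = 8 - 9 = -1)
s = 96 (s = -3*(-5 + 3*(-9)) = -3*(-5 - 27) = -3*(-32) = 96)
(s + 1/(-494 + h(15, -18)))² = (96 + 1/(-494 - 1))² = (96 + 1/(-495))² = (96 - 1/495)² = (47519/495)² = 2258055361/245025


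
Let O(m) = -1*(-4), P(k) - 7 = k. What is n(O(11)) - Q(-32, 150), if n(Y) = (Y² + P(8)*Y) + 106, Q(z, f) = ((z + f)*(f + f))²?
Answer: -1253159818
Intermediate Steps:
P(k) = 7 + k
Q(z, f) = 4*f²*(f + z)² (Q(z, f) = ((f + z)*(2*f))² = (2*f*(f + z))² = 4*f²*(f + z)²)
O(m) = 4
n(Y) = 106 + Y² + 15*Y (n(Y) = (Y² + (7 + 8)*Y) + 106 = (Y² + 15*Y) + 106 = 106 + Y² + 15*Y)
n(O(11)) - Q(-32, 150) = (106 + 4² + 15*4) - 4*150²*(150 - 32)² = (106 + 16 + 60) - 4*22500*118² = 182 - 4*22500*13924 = 182 - 1*1253160000 = 182 - 1253160000 = -1253159818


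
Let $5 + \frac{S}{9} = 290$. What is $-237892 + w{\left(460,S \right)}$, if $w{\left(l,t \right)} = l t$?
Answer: $942008$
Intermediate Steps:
$S = 2565$ ($S = -45 + 9 \cdot 290 = -45 + 2610 = 2565$)
$-237892 + w{\left(460,S \right)} = -237892 + 460 \cdot 2565 = -237892 + 1179900 = 942008$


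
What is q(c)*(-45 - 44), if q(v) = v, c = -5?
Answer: 445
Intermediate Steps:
q(c)*(-45 - 44) = -5*(-45 - 44) = -5*(-89) = 445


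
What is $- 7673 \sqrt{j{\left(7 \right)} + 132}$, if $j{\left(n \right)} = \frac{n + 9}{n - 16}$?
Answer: $- \frac{15346 \sqrt{293}}{3} \approx -87560.0$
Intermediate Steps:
$j{\left(n \right)} = \frac{9 + n}{-16 + n}$
$- 7673 \sqrt{j{\left(7 \right)} + 132} = - 7673 \sqrt{\frac{9 + 7}{-16 + 7} + 132} = - 7673 \sqrt{\frac{1}{-9} \cdot 16 + 132} = - 7673 \sqrt{\left(- \frac{1}{9}\right) 16 + 132} = - 7673 \sqrt{- \frac{16}{9} + 132} = - 7673 \sqrt{\frac{1172}{9}} = - 7673 \frac{2 \sqrt{293}}{3} = - \frac{15346 \sqrt{293}}{3}$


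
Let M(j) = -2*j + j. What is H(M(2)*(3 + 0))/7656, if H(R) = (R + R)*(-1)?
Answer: 1/638 ≈ 0.0015674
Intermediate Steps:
M(j) = -j
H(R) = -2*R (H(R) = (2*R)*(-1) = -2*R)
H(M(2)*(3 + 0))/7656 = -2*(-1*2)*(3 + 0)/7656 = -(-4)*3*(1/7656) = -2*(-6)*(1/7656) = 12*(1/7656) = 1/638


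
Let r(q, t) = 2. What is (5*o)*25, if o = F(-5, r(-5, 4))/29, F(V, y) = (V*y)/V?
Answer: 250/29 ≈ 8.6207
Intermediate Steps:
F(V, y) = y
o = 2/29 ≈ 0.068966
(5*o)*25 = (5*(2/29))*25 = (10/29)*25 = 250/29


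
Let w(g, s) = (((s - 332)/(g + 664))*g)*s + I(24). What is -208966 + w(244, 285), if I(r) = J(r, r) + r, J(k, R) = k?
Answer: -48241481/227 ≈ -2.1252e+5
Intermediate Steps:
I(r) = 2*r (I(r) = r + r = 2*r)
w(g, s) = 48 + g*s*(-332 + s)/(664 + g) (w(g, s) = (((s - 332)/(g + 664))*g)*s + 2*24 = (((-332 + s)/(664 + g))*g)*s + 48 = (g*(-332 + s)/(664 + g))*s + 48 = g*s*(-332 + s)/(664 + g) + 48 = 48 + g*s*(-332 + s)/(664 + g))
-208966 + w(244, 285) = -208966 + (31872 + 48*244 + 244*285**2 - 332*244*285)/(664 + 244) = -208966 + (31872 + 11712 + 244*81225 - 23087280)/908 = -208966 + (31872 + 11712 + 19818900 - 23087280)/908 = -208966 + (1/908)*(-3224796) = -208966 - 806199/227 = -48241481/227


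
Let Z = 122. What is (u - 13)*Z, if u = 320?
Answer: 37454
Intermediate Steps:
(u - 13)*Z = (320 - 13)*122 = 307*122 = 37454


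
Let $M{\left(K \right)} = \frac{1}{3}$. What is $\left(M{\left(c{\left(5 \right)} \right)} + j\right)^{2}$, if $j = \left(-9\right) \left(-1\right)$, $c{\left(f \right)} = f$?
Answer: $\frac{784}{9} \approx 87.111$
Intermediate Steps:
$M{\left(K \right)} = \frac{1}{3}$
$j = 9$
$\left(M{\left(c{\left(5 \right)} \right)} + j\right)^{2} = \left(\frac{1}{3} + 9\right)^{2} = \left(\frac{28}{3}\right)^{2} = \frac{784}{9}$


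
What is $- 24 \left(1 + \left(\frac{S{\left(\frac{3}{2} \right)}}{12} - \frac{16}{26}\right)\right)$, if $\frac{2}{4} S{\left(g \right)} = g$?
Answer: $- \frac{198}{13} \approx -15.231$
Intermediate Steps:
$S{\left(g \right)} = 2 g$
$- 24 \left(1 + \left(\frac{S{\left(\frac{3}{2} \right)}}{12} - \frac{16}{26}\right)\right) = - 24 \left(1 - \left(\frac{8}{13} - \frac{2 \cdot \frac{3}{2}}{12}\right)\right) = - 24 \left(1 - \left(\frac{8}{13} - 2 \cdot 3 \cdot \frac{1}{2} \cdot \frac{1}{12}\right)\right) = - 24 \left(1 - \left(\frac{8}{13} - 2 \cdot \frac{3}{2} \cdot \frac{1}{12}\right)\right) = - 24 \left(1 + \left(3 \cdot \frac{1}{12} - \frac{8}{13}\right)\right) = - 24 \left(1 + \left(\frac{1}{4} - \frac{8}{13}\right)\right) = - 24 \left(1 - \frac{19}{52}\right) = \left(-24\right) \frac{33}{52} = - \frac{198}{13}$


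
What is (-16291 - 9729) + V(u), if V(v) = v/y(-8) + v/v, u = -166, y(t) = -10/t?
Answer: -130759/5 ≈ -26152.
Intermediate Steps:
V(v) = 1 + 4*v/5 (V(v) = v/((-10/(-8))) + v/v = v/((-10*(-⅛))) + 1 = v/(5/4) + 1 = v*(⅘) + 1 = 4*v/5 + 1 = 1 + 4*v/5)
(-16291 - 9729) + V(u) = (-16291 - 9729) + (1 + (⅘)*(-166)) = -26020 + (1 - 664/5) = -26020 - 659/5 = -130759/5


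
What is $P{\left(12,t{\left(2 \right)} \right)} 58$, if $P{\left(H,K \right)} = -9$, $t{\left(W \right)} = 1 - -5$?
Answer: $-522$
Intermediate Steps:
$t{\left(W \right)} = 6$ ($t{\left(W \right)} = 1 + 5 = 6$)
$P{\left(12,t{\left(2 \right)} \right)} 58 = \left(-9\right) 58 = -522$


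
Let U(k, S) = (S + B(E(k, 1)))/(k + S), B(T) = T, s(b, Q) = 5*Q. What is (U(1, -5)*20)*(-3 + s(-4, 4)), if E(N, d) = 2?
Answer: 255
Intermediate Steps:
U(k, S) = (2 + S)/(S + k) (U(k, S) = (S + 2)/(k + S) = (2 + S)/(S + k))
(U(1, -5)*20)*(-3 + s(-4, 4)) = (((2 - 5)/(-5 + 1))*20)*(-3 + 5*4) = ((-3/(-4))*20)*(-3 + 20) = (-1/4*(-3)*20)*17 = ((3/4)*20)*17 = 15*17 = 255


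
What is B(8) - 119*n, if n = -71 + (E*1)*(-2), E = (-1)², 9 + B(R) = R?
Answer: 8686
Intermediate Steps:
B(R) = -9 + R
E = 1
n = -73 (n = -71 + (1*1)*(-2) = -71 + 1*(-2) = -71 - 2 = -73)
B(8) - 119*n = (-9 + 8) - 119*(-73) = -1 + 8687 = 8686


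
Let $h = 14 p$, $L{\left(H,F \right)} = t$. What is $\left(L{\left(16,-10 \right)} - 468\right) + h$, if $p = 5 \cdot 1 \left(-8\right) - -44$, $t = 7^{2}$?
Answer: $-363$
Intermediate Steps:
$t = 49$
$L{\left(H,F \right)} = 49$
$p = 4$ ($p = 5 \left(-8\right) + 44 = -40 + 44 = 4$)
$h = 56$ ($h = 14 \cdot 4 = 56$)
$\left(L{\left(16,-10 \right)} - 468\right) + h = \left(49 - 468\right) + 56 = -419 + 56 = -363$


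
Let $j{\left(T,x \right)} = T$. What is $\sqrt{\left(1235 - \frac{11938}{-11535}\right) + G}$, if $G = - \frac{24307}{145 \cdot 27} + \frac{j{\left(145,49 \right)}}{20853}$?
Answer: $\frac{\sqrt{265969585748219345349}}{465042753} \approx 35.069$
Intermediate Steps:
$G = - \frac{56256244}{9071055}$ ($G = - \frac{24307}{145 \cdot 27} + \frac{145}{20853} = - \frac{24307}{3915} + 145 \cdot \frac{1}{20853} = \left(-24307\right) \frac{1}{3915} + \frac{145}{20853} = - \frac{24307}{3915} + \frac{145}{20853} = - \frac{56256244}{9071055} \approx -6.2017$)
$\sqrt{\left(1235 - \frac{11938}{-11535}\right) + G} = \sqrt{\left(1235 - \frac{11938}{-11535}\right) - \frac{56256244}{9071055}} = \sqrt{\left(1235 - 11938 \left(- \frac{1}{11535}\right)\right) - \frac{56256244}{9071055}} = \sqrt{\left(1235 - - \frac{11938}{11535}\right) - \frac{56256244}{9071055}} = \sqrt{\left(1235 + \frac{11938}{11535}\right) - \frac{56256244}{9071055}} = \sqrt{\frac{14257663}{11535} - \frac{56256244}{9071055}} = \sqrt{\frac{1715775059599}{1395128259}} = \frac{\sqrt{265969585748219345349}}{465042753}$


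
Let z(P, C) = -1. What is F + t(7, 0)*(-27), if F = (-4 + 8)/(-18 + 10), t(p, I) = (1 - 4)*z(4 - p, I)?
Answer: -163/2 ≈ -81.500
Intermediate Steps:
t(p, I) = 3 (t(p, I) = (1 - 4)*(-1) = -3*(-1) = 3)
F = -½ (F = 4/(-8) = 4*(-⅛) = -½ ≈ -0.50000)
F + t(7, 0)*(-27) = -½ + 3*(-27) = -½ - 81 = -163/2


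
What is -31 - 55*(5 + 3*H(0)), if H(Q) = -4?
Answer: 354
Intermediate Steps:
-31 - 55*(5 + 3*H(0)) = -31 - 55*(5 + 3*(-4)) = -31 - 55*(5 - 12) = -31 - 55*(-7) = -31 + 385 = 354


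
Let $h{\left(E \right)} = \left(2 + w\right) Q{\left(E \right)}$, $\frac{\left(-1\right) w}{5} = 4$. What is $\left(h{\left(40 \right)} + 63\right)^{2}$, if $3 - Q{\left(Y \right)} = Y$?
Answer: $531441$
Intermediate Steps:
$Q{\left(Y \right)} = 3 - Y$
$w = -20$ ($w = \left(-5\right) 4 = -20$)
$h{\left(E \right)} = -54 + 18 E$ ($h{\left(E \right)} = \left(2 - 20\right) \left(3 - E\right) = - 18 \left(3 - E\right) = -54 + 18 E$)
$\left(h{\left(40 \right)} + 63\right)^{2} = \left(\left(-54 + 18 \cdot 40\right) + 63\right)^{2} = \left(\left(-54 + 720\right) + 63\right)^{2} = \left(666 + 63\right)^{2} = 729^{2} = 531441$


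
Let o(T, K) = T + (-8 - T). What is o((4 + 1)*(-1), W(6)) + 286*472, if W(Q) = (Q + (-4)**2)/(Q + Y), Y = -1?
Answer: 134984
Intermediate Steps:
W(Q) = (16 + Q)/(-1 + Q) (W(Q) = (Q + (-4)**2)/(Q - 1) = (Q + 16)/(-1 + Q) = (16 + Q)/(-1 + Q))
o(T, K) = -8
o((4 + 1)*(-1), W(6)) + 286*472 = -8 + 286*472 = -8 + 134992 = 134984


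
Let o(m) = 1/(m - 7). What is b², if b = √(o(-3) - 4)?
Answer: -41/10 ≈ -4.1000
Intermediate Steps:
o(m) = 1/(-7 + m)
b = I*√410/10 (b = √(1/(-7 - 3) - 4) = √(1/(-10) - 4) = √(-⅒ - 4) = √(-41/10) = I*√410/10 ≈ 2.0248*I)
b² = (I*√410/10)² = -41/10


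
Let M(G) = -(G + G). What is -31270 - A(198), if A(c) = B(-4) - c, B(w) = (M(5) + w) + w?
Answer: -31054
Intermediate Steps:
M(G) = -2*G
B(w) = -10 + 2*w (B(w) = (-2*5 + w) + w = (-10 + w) + w = -10 + 2*w)
A(c) = -18 - c (A(c) = (-10 + 2*(-4)) - c = (-10 - 8) - c = -18 - c)
-31270 - A(198) = -31270 - (-18 - 1*198) = -31270 - (-18 - 198) = -31270 - 1*(-216) = -31270 + 216 = -31054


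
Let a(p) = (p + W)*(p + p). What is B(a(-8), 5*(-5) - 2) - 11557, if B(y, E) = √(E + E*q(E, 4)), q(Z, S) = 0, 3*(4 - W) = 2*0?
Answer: -11557 + 3*I*√3 ≈ -11557.0 + 5.1962*I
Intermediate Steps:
W = 4 (W = 4 - 2*0/3 = 4 - ⅓*0 = 4 + 0 = 4)
a(p) = 2*p*(4 + p) (a(p) = (p + 4)*(p + p) = (4 + p)*(2*p) = 2*p*(4 + p))
B(y, E) = √E (B(y, E) = √(E + E*0) = √(E + 0) = √E)
B(a(-8), 5*(-5) - 2) - 11557 = √(5*(-5) - 2) - 11557 = √(-25 - 2) - 11557 = √(-27) - 11557 = 3*I*√3 - 11557 = -11557 + 3*I*√3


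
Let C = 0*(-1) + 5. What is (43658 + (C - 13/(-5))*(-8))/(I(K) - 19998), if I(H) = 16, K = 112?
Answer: -108993/49955 ≈ -2.1818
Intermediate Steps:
C = 5 (C = 0 + 5 = 5)
(43658 + (C - 13/(-5))*(-8))/(I(K) - 19998) = (43658 + (5 - 13/(-5))*(-8))/(16 - 19998) = (43658 + (5 - 13*(-1/5))*(-8))/(-19982) = (43658 + (5 + 13/5)*(-8))*(-1/19982) = (43658 + (38/5)*(-8))*(-1/19982) = (43658 - 304/5)*(-1/19982) = (217986/5)*(-1/19982) = -108993/49955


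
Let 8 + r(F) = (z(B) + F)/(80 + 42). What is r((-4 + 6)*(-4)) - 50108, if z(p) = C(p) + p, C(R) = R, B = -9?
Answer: -3057089/61 ≈ -50116.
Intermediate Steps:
z(p) = 2*p (z(p) = p + p = 2*p)
r(F) = -497/61 + F/122 (r(F) = -8 + (2*(-9) + F)/(80 + 42) = -8 + (-18 + F)/122 = -8 + (-18 + F)*(1/122) = -8 + (-9/61 + F/122) = -497/61 + F/122)
r((-4 + 6)*(-4)) - 50108 = (-497/61 + ((-4 + 6)*(-4))/122) - 50108 = (-497/61 + (2*(-4))/122) - 50108 = (-497/61 + (1/122)*(-8)) - 50108 = (-497/61 - 4/61) - 50108 = -501/61 - 50108 = -3057089/61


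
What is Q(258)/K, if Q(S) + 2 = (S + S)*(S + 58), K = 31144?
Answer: 81527/15572 ≈ 5.2355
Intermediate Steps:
Q(S) = -2 + 2*S*(58 + S) (Q(S) = -2 + (S + S)*(S + 58) = -2 + (2*S)*(58 + S) = -2 + 2*S*(58 + S))
Q(258)/K = (-2 + 2*258**2 + 116*258)/31144 = (-2 + 2*66564 + 29928)*(1/31144) = (-2 + 133128 + 29928)*(1/31144) = 163054*(1/31144) = 81527/15572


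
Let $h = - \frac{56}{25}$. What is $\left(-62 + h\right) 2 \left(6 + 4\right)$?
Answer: $- \frac{6424}{5} \approx -1284.8$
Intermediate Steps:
$h = - \frac{56}{25}$ ($h = \left(-56\right) \frac{1}{25} = - \frac{56}{25} \approx -2.24$)
$\left(-62 + h\right) 2 \left(6 + 4\right) = \left(-62 - \frac{56}{25}\right) 2 \left(6 + 4\right) = - \frac{1606 \cdot 2 \cdot 10}{25} = \left(- \frac{1606}{25}\right) 20 = - \frac{6424}{5}$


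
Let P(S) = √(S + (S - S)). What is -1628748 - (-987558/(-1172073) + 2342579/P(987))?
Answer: -636337514054/390691 - 2342579*√987/987 ≈ -1.7033e+6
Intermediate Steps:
P(S) = √S (P(S) = √(S + 0) = √S)
-1628748 - (-987558/(-1172073) + 2342579/P(987)) = -1628748 - (-987558/(-1172073) + 2342579/(√987)) = -1628748 - (-987558*(-1/1172073) + 2342579*(√987/987)) = -1628748 - (329186/390691 + 2342579*√987/987) = -1628748 + (-329186/390691 - 2342579*√987/987) = -636337514054/390691 - 2342579*√987/987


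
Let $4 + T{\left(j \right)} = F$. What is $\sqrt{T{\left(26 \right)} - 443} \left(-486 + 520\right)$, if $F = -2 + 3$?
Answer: $34 i \sqrt{446} \approx 718.04 i$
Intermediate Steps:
$F = 1$
$T{\left(j \right)} = -3$ ($T{\left(j \right)} = -4 + 1 = -3$)
$\sqrt{T{\left(26 \right)} - 443} \left(-486 + 520\right) = \sqrt{-3 - 443} \left(-486 + 520\right) = \sqrt{-446} \cdot 34 = i \sqrt{446} \cdot 34 = 34 i \sqrt{446}$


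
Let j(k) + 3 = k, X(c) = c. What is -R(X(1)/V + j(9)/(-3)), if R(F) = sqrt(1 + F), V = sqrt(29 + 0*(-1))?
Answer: -I*sqrt(841 - 29*sqrt(29))/29 ≈ -0.90239*I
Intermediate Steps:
j(k) = -3 + k
V = sqrt(29) (V = sqrt(29 + 0) = sqrt(29) ≈ 5.3852)
-R(X(1)/V + j(9)/(-3)) = -sqrt(1 + (1/sqrt(29) + (-3 + 9)/(-3))) = -sqrt(1 + (1*(sqrt(29)/29) + 6*(-1/3))) = -sqrt(1 + (sqrt(29)/29 - 2)) = -sqrt(1 + (-2 + sqrt(29)/29)) = -sqrt(-1 + sqrt(29)/29)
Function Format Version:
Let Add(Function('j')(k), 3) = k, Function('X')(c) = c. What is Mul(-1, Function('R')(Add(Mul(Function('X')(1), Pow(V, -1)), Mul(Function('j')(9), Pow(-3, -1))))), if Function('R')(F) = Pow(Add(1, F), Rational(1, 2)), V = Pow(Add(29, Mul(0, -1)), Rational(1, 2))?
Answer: Mul(Rational(-1, 29), I, Pow(Add(841, Mul(-29, Pow(29, Rational(1, 2)))), Rational(1, 2))) ≈ Mul(-0.90239, I)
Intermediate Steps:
Function('j')(k) = Add(-3, k)
V = Pow(29, Rational(1, 2)) (V = Pow(Add(29, 0), Rational(1, 2)) = Pow(29, Rational(1, 2)) ≈ 5.3852)
Mul(-1, Function('R')(Add(Mul(Function('X')(1), Pow(V, -1)), Mul(Function('j')(9), Pow(-3, -1))))) = Mul(-1, Pow(Add(1, Add(Mul(1, Pow(Pow(29, Rational(1, 2)), -1)), Mul(Add(-3, 9), Pow(-3, -1)))), Rational(1, 2))) = Mul(-1, Pow(Add(1, Add(Mul(1, Mul(Rational(1, 29), Pow(29, Rational(1, 2)))), Mul(6, Rational(-1, 3)))), Rational(1, 2))) = Mul(-1, Pow(Add(1, Add(Mul(Rational(1, 29), Pow(29, Rational(1, 2))), -2)), Rational(1, 2))) = Mul(-1, Pow(Add(1, Add(-2, Mul(Rational(1, 29), Pow(29, Rational(1, 2))))), Rational(1, 2))) = Mul(-1, Pow(Add(-1, Mul(Rational(1, 29), Pow(29, Rational(1, 2)))), Rational(1, 2)))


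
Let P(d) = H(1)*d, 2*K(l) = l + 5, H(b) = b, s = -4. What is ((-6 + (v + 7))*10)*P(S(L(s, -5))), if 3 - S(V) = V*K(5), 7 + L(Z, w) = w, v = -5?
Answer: -2520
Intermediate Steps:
L(Z, w) = -7 + w
K(l) = 5/2 + l/2 (K(l) = (l + 5)/2 = (5 + l)/2 = 5/2 + l/2)
S(V) = 3 - 5*V (S(V) = 3 - V*(5/2 + (½)*5) = 3 - V*(5/2 + 5/2) = 3 - V*5 = 3 - 5*V)
P(d) = d (P(d) = 1*d = d)
((-6 + (v + 7))*10)*P(S(L(s, -5))) = ((-6 + (-5 + 7))*10)*(3 - 5*(-7 - 5)) = ((-6 + 2)*10)*(3 - 5*(-12)) = (-4*10)*(3 + 60) = -40*63 = -2520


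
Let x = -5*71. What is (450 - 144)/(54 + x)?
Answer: -306/301 ≈ -1.0166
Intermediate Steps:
x = -355
(450 - 144)/(54 + x) = (450 - 144)/(54 - 355) = 306/(-301) = 306*(-1/301) = -306/301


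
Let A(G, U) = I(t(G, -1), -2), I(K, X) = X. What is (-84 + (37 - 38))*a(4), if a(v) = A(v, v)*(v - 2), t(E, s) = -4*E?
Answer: 340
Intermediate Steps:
A(G, U) = -2
a(v) = 4 - 2*v (a(v) = -2*(v - 2) = -2*(-2 + v) = 4 - 2*v)
(-84 + (37 - 38))*a(4) = (-84 + (37 - 38))*(4 - 2*4) = (-84 - 1)*(4 - 8) = -85*(-4) = 340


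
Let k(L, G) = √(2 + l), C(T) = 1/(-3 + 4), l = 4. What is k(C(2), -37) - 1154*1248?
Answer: -1440192 + √6 ≈ -1.4402e+6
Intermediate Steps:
C(T) = 1 (C(T) = 1/1 = 1)
k(L, G) = √6 (k(L, G) = √(2 + 4) = √6)
k(C(2), -37) - 1154*1248 = √6 - 1154*1248 = √6 - 1440192 = -1440192 + √6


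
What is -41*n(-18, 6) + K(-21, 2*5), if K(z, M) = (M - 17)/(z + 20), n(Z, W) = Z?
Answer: 745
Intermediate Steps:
K(z, M) = (-17 + M)/(20 + z)
-41*n(-18, 6) + K(-21, 2*5) = -41*(-18) + (-17 + 2*5)/(20 - 21) = 738 + (-17 + 10)/(-1) = 738 - 1*(-7) = 738 + 7 = 745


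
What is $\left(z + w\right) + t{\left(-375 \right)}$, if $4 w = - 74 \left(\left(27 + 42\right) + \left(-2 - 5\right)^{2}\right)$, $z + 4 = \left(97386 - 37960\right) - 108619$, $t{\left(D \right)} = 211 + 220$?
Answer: $-50949$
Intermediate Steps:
$t{\left(D \right)} = 431$
$z = -49197$ ($z = -4 + \left(\left(97386 - 37960\right) - 108619\right) = -4 + \left(59426 - 108619\right) = -4 - 49193 = -49197$)
$w = -2183$ ($w = \frac{\left(-74\right) \left(\left(27 + 42\right) + \left(-2 - 5\right)^{2}\right)}{4} = \frac{\left(-74\right) \left(69 + \left(-7\right)^{2}\right)}{4} = \frac{\left(-74\right) \left(69 + 49\right)}{4} = \frac{\left(-74\right) 118}{4} = \frac{1}{4} \left(-8732\right) = -2183$)
$\left(z + w\right) + t{\left(-375 \right)} = \left(-49197 - 2183\right) + 431 = -51380 + 431 = -50949$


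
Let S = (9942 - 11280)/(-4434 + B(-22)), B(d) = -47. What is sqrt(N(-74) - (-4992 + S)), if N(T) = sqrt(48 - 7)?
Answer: sqrt(100230174534 + 20079361*sqrt(41))/4481 ≈ 70.697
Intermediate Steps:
S = 1338/4481 (S = (9942 - 11280)/(-4434 - 47) = -1338/(-4481) = -1338*(-1/4481) = 1338/4481 ≈ 0.29859)
N(T) = sqrt(41)
sqrt(N(-74) - (-4992 + S)) = sqrt(sqrt(41) - (-4992 + 1338/4481)) = sqrt(sqrt(41) - 1*(-22367814/4481)) = sqrt(sqrt(41) + 22367814/4481) = sqrt(22367814/4481 + sqrt(41))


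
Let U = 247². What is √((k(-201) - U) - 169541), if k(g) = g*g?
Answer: I*√190149 ≈ 436.06*I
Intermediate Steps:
k(g) = g²
U = 61009
√((k(-201) - U) - 169541) = √(((-201)² - 1*61009) - 169541) = √((40401 - 61009) - 169541) = √(-20608 - 169541) = √(-190149) = I*√190149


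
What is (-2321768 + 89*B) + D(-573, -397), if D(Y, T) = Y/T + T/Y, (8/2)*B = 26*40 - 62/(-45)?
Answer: -15686602097207/6824430 ≈ -2.2986e+6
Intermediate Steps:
B = 23431/90 (B = (26*40 - 62/(-45))/4 = (1040 - 62*(-1/45))/4 = (1040 + 62/45)/4 = (¼)*(46862/45) = 23431/90 ≈ 260.34)
D(Y, T) = T/Y + Y/T
(-2321768 + 89*B) + D(-573, -397) = (-2321768 + 89*(23431/90)) + (-397/(-573) - 573/(-397)) = (-2321768 + 2085359/90) + (-397*(-1/573) - 573*(-1/397)) = -206873761/90 + (397/573 + 573/397) = -206873761/90 + 485938/227481 = -15686602097207/6824430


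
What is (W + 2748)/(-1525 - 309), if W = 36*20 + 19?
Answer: -3487/1834 ≈ -1.9013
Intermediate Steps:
W = 739 (W = 720 + 19 = 739)
(W + 2748)/(-1525 - 309) = (739 + 2748)/(-1525 - 309) = 3487/(-1834) = 3487*(-1/1834) = -3487/1834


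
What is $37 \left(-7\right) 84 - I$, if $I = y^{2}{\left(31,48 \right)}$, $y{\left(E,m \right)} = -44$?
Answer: $-23692$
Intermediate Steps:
$I = 1936$ ($I = \left(-44\right)^{2} = 1936$)
$37 \left(-7\right) 84 - I = 37 \left(-7\right) 84 - 1936 = \left(-259\right) 84 - 1936 = -21756 - 1936 = -23692$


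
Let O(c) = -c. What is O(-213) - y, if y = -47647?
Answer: 47860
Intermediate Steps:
O(-213) - y = -1*(-213) - 1*(-47647) = 213 + 47647 = 47860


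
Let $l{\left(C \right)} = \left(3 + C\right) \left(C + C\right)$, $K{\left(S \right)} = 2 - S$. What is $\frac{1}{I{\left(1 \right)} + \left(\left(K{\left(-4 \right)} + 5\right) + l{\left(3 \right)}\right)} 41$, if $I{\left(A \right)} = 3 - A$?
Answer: $\frac{41}{49} \approx 0.83673$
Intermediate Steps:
$l{\left(C \right)} = 2 C \left(3 + C\right)$ ($l{\left(C \right)} = \left(3 + C\right) 2 C = 2 C \left(3 + C\right)$)
$\frac{1}{I{\left(1 \right)} + \left(\left(K{\left(-4 \right)} + 5\right) + l{\left(3 \right)}\right)} 41 = \frac{1}{\left(3 - 1\right) + \left(\left(\left(2 - -4\right) + 5\right) + 2 \cdot 3 \left(3 + 3\right)\right)} 41 = \frac{1}{\left(3 - 1\right) + \left(\left(\left(2 + 4\right) + 5\right) + 2 \cdot 3 \cdot 6\right)} 41 = \frac{1}{2 + \left(\left(6 + 5\right) + 36\right)} 41 = \frac{1}{2 + \left(11 + 36\right)} 41 = \frac{1}{2 + 47} \cdot 41 = \frac{1}{49} \cdot 41 = \frac{41}{49}$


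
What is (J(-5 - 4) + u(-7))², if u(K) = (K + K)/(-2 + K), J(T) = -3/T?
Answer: 289/81 ≈ 3.5679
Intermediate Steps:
u(K) = 2*K/(-2 + K) (u(K) = (2*K)/(-2 + K) = 2*K/(-2 + K))
(J(-5 - 4) + u(-7))² = (-3/(-5 - 4) + 2*(-7)/(-2 - 7))² = (-3/(-9) + 2*(-7)/(-9))² = (-3*(-⅑) + 2*(-7)*(-⅑))² = (⅓ + 14/9)² = (17/9)² = 289/81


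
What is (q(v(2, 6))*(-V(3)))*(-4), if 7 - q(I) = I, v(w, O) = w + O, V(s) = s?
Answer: -12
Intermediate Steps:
v(w, O) = O + w
q(I) = 7 - I
(q(v(2, 6))*(-V(3)))*(-4) = ((7 - (6 + 2))*(-1*3))*(-4) = ((7 - 1*8)*(-3))*(-4) = ((7 - 8)*(-3))*(-4) = -1*(-3)*(-4) = 3*(-4) = -12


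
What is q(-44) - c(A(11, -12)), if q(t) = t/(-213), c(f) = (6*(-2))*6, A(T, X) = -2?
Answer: 15380/213 ≈ 72.207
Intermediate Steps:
c(f) = -72 (c(f) = -12*6 = -72)
q(t) = -t/213 (q(t) = t*(-1/213) = -t/213)
q(-44) - c(A(11, -12)) = -1/213*(-44) - 1*(-72) = 44/213 + 72 = 15380/213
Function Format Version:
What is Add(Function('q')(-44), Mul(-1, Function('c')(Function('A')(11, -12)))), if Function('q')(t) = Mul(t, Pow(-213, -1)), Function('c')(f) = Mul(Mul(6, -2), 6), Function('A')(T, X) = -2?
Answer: Rational(15380, 213) ≈ 72.207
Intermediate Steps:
Function('c')(f) = -72 (Function('c')(f) = Mul(-12, 6) = -72)
Function('q')(t) = Mul(Rational(-1, 213), t) (Function('q')(t) = Mul(t, Rational(-1, 213)) = Mul(Rational(-1, 213), t))
Add(Function('q')(-44), Mul(-1, Function('c')(Function('A')(11, -12)))) = Add(Mul(Rational(-1, 213), -44), Mul(-1, -72)) = Add(Rational(44, 213), 72) = Rational(15380, 213)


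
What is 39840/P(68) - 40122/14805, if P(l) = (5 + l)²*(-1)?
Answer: -89293482/8766205 ≈ -10.186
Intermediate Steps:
P(l) = -(5 + l)²
39840/P(68) - 40122/14805 = 39840/((-(5 + 68)²)) - 40122/14805 = 39840/((-1*73²)) - 40122*1/14805 = 39840/((-1*5329)) - 4458/1645 = 39840/(-5329) - 4458/1645 = 39840*(-1/5329) - 4458/1645 = -39840/5329 - 4458/1645 = -89293482/8766205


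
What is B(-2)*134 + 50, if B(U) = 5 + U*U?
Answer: 1256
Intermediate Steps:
B(U) = 5 + U²
B(-2)*134 + 50 = (5 + (-2)²)*134 + 50 = (5 + 4)*134 + 50 = 9*134 + 50 = 1206 + 50 = 1256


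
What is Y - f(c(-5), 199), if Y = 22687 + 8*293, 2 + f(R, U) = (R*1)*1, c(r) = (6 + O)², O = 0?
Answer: 24997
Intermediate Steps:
c(r) = 36 (c(r) = (6 + 0)² = 6² = 36)
f(R, U) = -2 + R (f(R, U) = -2 + (R*1)*1 = -2 + R*1 = -2 + R)
Y = 25031 (Y = 22687 + 2344 = 25031)
Y - f(c(-5), 199) = 25031 - (-2 + 36) = 25031 - 1*34 = 25031 - 34 = 24997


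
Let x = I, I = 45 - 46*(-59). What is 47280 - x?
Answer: 44521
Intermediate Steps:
I = 2759 (I = 45 + 2714 = 2759)
x = 2759
47280 - x = 47280 - 1*2759 = 47280 - 2759 = 44521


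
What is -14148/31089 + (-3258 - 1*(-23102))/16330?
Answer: 64315546/84613895 ≈ 0.76011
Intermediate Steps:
-14148/31089 + (-3258 - 1*(-23102))/16330 = -14148*1/31089 + (-3258 + 23102)*(1/16330) = -4716/10363 + 19844*(1/16330) = -4716/10363 + 9922/8165 = 64315546/84613895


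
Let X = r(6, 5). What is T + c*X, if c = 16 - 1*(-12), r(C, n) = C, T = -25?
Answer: 143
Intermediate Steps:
c = 28 (c = 16 + 12 = 28)
X = 6
T + c*X = -25 + 28*6 = -25 + 168 = 143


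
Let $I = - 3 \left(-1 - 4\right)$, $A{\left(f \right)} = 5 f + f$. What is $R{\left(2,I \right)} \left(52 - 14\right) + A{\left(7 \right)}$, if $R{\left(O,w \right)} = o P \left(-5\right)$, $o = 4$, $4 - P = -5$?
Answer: $-6798$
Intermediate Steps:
$P = 9$ ($P = 4 - -5 = 4 + 5 = 9$)
$A{\left(f \right)} = 6 f$
$I = 15$ ($I = \left(-3\right) \left(-5\right) = 15$)
$R{\left(O,w \right)} = -180$ ($R{\left(O,w \right)} = 4 \cdot 9 \left(-5\right) = 36 \left(-5\right) = -180$)
$R{\left(2,I \right)} \left(52 - 14\right) + A{\left(7 \right)} = - 180 \left(52 - 14\right) + 6 \cdot 7 = \left(-180\right) 38 + 42 = -6840 + 42 = -6798$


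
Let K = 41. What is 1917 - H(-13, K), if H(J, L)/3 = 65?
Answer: 1722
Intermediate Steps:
H(J, L) = 195 (H(J, L) = 3*65 = 195)
1917 - H(-13, K) = 1917 - 1*195 = 1917 - 195 = 1722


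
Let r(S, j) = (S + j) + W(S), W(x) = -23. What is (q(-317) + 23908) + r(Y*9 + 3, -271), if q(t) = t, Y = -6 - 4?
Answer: 23210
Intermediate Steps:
Y = -10
r(S, j) = -23 + S + j (r(S, j) = (S + j) - 23 = -23 + S + j)
(q(-317) + 23908) + r(Y*9 + 3, -271) = (-317 + 23908) + (-23 + (-10*9 + 3) - 271) = 23591 + (-23 + (-90 + 3) - 271) = 23591 + (-23 - 87 - 271) = 23591 - 381 = 23210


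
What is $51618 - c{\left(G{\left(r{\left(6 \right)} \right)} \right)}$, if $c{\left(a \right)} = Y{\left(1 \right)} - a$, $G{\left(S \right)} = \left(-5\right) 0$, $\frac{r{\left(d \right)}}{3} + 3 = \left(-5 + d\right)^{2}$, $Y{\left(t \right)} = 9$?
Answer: $51609$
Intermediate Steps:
$r{\left(d \right)} = -9 + 3 \left(-5 + d\right)^{2}$
$G{\left(S \right)} = 0$
$c{\left(a \right)} = 9 - a$
$51618 - c{\left(G{\left(r{\left(6 \right)} \right)} \right)} = 51618 - \left(9 - 0\right) = 51618 - \left(9 + 0\right) = 51618 - 9 = 51609$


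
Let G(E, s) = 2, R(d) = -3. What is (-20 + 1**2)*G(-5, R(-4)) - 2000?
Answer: -2038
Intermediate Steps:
(-20 + 1**2)*G(-5, R(-4)) - 2000 = (-20 + 1**2)*2 - 2000 = (-20 + 1)*2 - 2000 = -19*2 - 2000 = -38 - 2000 = -2038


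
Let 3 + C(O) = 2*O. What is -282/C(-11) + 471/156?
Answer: 18589/1300 ≈ 14.299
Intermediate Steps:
C(O) = -3 + 2*O
-282/C(-11) + 471/156 = -282/(-3 + 2*(-11)) + 471/156 = -282/(-3 - 22) + 471*(1/156) = -282/(-25) + 157/52 = -282*(-1/25) + 157/52 = 282/25 + 157/52 = 18589/1300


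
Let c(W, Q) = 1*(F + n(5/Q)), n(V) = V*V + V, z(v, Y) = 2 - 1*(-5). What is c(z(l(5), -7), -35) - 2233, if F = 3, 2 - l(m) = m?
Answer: -109276/49 ≈ -2230.1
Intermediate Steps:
l(m) = 2 - m
z(v, Y) = 7 (z(v, Y) = 2 + 5 = 7)
n(V) = V + V**2 (n(V) = V**2 + V = V + V**2)
c(W, Q) = 3 + 5*(1 + 5/Q)/Q (c(W, Q) = 1*(3 + (5/Q)*(1 + 5/Q)) = 1*(3 + 5*(1 + 5/Q)/Q) = 3 + 5*(1 + 5/Q)/Q)
c(z(l(5), -7), -35) - 2233 = (3 + 5/(-35) + 25/(-35)**2) - 2233 = (3 + 5*(-1/35) + 25*(1/1225)) - 2233 = (3 - 1/7 + 1/49) - 2233 = 141/49 - 2233 = -109276/49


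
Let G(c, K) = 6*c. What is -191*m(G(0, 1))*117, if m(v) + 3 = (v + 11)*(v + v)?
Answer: 67041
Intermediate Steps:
m(v) = -3 + 2*v*(11 + v) (m(v) = -3 + (v + 11)*(v + v) = -3 + (11 + v)*(2*v) = -3 + 2*v*(11 + v))
-191*m(G(0, 1))*117 = -191*(-3 + 2*(6*0)**2 + 22*(6*0))*117 = -191*(-3 + 2*0**2 + 22*0)*117 = -191*(-3 + 2*0 + 0)*117 = -191*(-3 + 0 + 0)*117 = -191*(-3)*117 = 573*117 = 67041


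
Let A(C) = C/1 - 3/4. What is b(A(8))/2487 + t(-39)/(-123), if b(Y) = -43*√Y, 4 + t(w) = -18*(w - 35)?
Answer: -1328/123 - 43*√29/4974 ≈ -10.843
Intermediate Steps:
A(C) = -¾ + C (A(C) = C*1 - 3*¼ = C - ¾ = -¾ + C)
t(w) = 626 - 18*w (t(w) = -4 - 18*(w - 35) = -4 - 18*(-35 + w) = -4 + (630 - 18*w) = 626 - 18*w)
b(A(8))/2487 + t(-39)/(-123) = -43*√(-¾ + 8)/2487 + (626 - 18*(-39))/(-123) = -43*√29/2*(1/2487) + (626 + 702)*(-1/123) = -43*√29/2*(1/2487) + 1328*(-1/123) = -43*√29/2*(1/2487) - 1328/123 = -43*√29/4974 - 1328/123 = -1328/123 - 43*√29/4974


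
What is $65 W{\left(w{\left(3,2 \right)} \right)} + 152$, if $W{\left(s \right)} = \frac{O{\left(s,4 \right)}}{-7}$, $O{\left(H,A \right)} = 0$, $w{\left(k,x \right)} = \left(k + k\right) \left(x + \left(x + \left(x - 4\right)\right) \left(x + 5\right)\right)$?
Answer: $152$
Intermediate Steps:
$w{\left(k,x \right)} = 2 k \left(x + \left(-4 + 2 x\right) \left(5 + x\right)\right)$ ($w{\left(k,x \right)} = 2 k \left(x + \left(x + \left(-4 + x\right)\right) \left(5 + x\right)\right) = 2 k \left(x + \left(-4 + 2 x\right) \left(5 + x\right)\right)$)
$W{\left(s \right)} = 0$ ($W{\left(s \right)} = \frac{0}{-7} = 0 \left(- \frac{1}{7}\right) = 0$)
$65 W{\left(w{\left(3,2 \right)} \right)} + 152 = 65 \cdot 0 + 152 = 0 + 152 = 152$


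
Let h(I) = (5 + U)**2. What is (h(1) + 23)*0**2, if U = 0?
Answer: 0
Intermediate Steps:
h(I) = 25 (h(I) = (5 + 0)**2 = 5**2 = 25)
(h(1) + 23)*0**2 = (25 + 23)*0**2 = 48*0 = 0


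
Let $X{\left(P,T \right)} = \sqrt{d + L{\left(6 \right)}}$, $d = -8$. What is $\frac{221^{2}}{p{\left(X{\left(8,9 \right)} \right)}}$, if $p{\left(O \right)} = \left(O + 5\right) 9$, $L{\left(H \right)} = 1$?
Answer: $\frac{244205}{288} - \frac{48841 i \sqrt{7}}{288} \approx 847.93 - 448.68 i$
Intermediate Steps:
$X{\left(P,T \right)} = i \sqrt{7}$ ($X{\left(P,T \right)} = \sqrt{-8 + 1} = \sqrt{-7} = i \sqrt{7}$)
$p{\left(O \right)} = 45 + 9 O$ ($p{\left(O \right)} = \left(5 + O\right) 9 = 45 + 9 O$)
$\frac{221^{2}}{p{\left(X{\left(8,9 \right)} \right)}} = \frac{221^{2}}{45 + 9 i \sqrt{7}} = \frac{48841}{45 + 9 i \sqrt{7}}$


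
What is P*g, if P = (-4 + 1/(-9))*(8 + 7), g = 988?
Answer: -182780/3 ≈ -60927.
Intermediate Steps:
P = -185/3 (P = (-4 - ⅑)*15 = -37/9*15 = -185/3 ≈ -61.667)
P*g = -185/3*988 = -182780/3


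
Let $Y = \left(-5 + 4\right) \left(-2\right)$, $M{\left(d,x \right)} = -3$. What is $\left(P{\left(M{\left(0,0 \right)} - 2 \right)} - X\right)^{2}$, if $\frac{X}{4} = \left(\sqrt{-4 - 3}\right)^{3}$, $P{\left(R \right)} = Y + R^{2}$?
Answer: $-4759 + 1512 i \sqrt{7} \approx -4759.0 + 4000.4 i$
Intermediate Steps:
$Y = 2$ ($Y = \left(-1\right) \left(-2\right) = 2$)
$P{\left(R \right)} = 2 + R^{2}$
$X = - 28 i \sqrt{7}$ ($X = 4 \left(\sqrt{-4 - 3}\right)^{3} = 4 \left(\sqrt{-7}\right)^{3} = 4 \left(i \sqrt{7}\right)^{3} = 4 \left(- 7 i \sqrt{7}\right) = - 28 i \sqrt{7} \approx - 74.081 i$)
$\left(P{\left(M{\left(0,0 \right)} - 2 \right)} - X\right)^{2} = \left(\left(2 + \left(-3 - 2\right)^{2}\right) - - 28 i \sqrt{7}\right)^{2} = \left(\left(2 + \left(-3 - 2\right)^{2}\right) + 28 i \sqrt{7}\right)^{2} = \left(\left(2 + \left(-5\right)^{2}\right) + 28 i \sqrt{7}\right)^{2} = \left(\left(2 + 25\right) + 28 i \sqrt{7}\right)^{2} = \left(27 + 28 i \sqrt{7}\right)^{2}$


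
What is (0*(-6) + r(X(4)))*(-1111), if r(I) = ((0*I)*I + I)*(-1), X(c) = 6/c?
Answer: 3333/2 ≈ 1666.5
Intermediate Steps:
r(I) = -I (r(I) = (0*I + I)*(-1) = (0 + I)*(-1) = I*(-1) = -I)
(0*(-6) + r(X(4)))*(-1111) = (0*(-6) - 6/4)*(-1111) = (0 - 6/4)*(-1111) = (0 - 1*3/2)*(-1111) = (0 - 3/2)*(-1111) = -3/2*(-1111) = 3333/2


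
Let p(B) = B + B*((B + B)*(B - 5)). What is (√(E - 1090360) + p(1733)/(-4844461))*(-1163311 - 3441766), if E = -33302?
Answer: 47797791232160809/4844461 - 4605077*I*√1123662 ≈ 9.8665e+9 - 4.8815e+9*I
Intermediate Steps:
p(B) = B + 2*B²*(-5 + B) (p(B) = B + B*((2*B)*(-5 + B)) = B + B*(2*B*(-5 + B)) = B + 2*B²*(-5 + B))
(√(E - 1090360) + p(1733)/(-4844461))*(-1163311 - 3441766) = (√(-33302 - 1090360) + (1733*(1 - 10*1733 + 2*1733²))/(-4844461))*(-1163311 - 3441766) = (√(-1123662) + (1733*(1 - 17330 + 2*3003289))*(-1/4844461))*(-4605077) = (I*√1123662 + (1733*(1 - 17330 + 6006578))*(-1/4844461))*(-4605077) = (I*√1123662 + (1733*5989249)*(-1/4844461))*(-4605077) = (I*√1123662 + 10379368517*(-1/4844461))*(-4605077) = (I*√1123662 - 10379368517/4844461)*(-4605077) = (-10379368517/4844461 + I*√1123662)*(-4605077) = 47797791232160809/4844461 - 4605077*I*√1123662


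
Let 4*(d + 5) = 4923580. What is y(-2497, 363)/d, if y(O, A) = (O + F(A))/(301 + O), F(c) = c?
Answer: 1067/1351517220 ≈ 7.8948e-7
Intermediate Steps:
d = 1230890 (d = -5 + (¼)*4923580 = -5 + 1230895 = 1230890)
y(O, A) = (A + O)/(301 + O) (y(O, A) = (O + A)/(301 + O) = (A + O)/(301 + O))
y(-2497, 363)/d = ((363 - 2497)/(301 - 2497))/1230890 = (-2134/(-2196))*(1/1230890) = -1/2196*(-2134)*(1/1230890) = (1067/1098)*(1/1230890) = 1067/1351517220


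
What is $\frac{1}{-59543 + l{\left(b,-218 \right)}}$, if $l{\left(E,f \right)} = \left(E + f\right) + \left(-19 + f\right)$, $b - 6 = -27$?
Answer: $- \frac{1}{60019} \approx -1.6661 \cdot 10^{-5}$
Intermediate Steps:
$b = -21$ ($b = 6 - 27 = -21$)
$l{\left(E,f \right)} = -19 + E + 2 f$
$\frac{1}{-59543 + l{\left(b,-218 \right)}} = \frac{1}{-59543 - 476} = \frac{1}{-60019} = - \frac{1}{60019}$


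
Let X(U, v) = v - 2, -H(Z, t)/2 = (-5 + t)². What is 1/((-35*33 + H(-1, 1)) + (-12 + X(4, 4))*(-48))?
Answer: -1/707 ≈ -0.0014144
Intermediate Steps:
H(Z, t) = -2*(-5 + t)²
X(U, v) = -2 + v
1/((-35*33 + H(-1, 1)) + (-12 + X(4, 4))*(-48)) = 1/((-35*33 - 2*(-5 + 1)²) + (-12 + (-2 + 4))*(-48)) = 1/((-1155 - 2*(-4)²) + (-12 + 2)*(-48)) = 1/((-1155 - 2*16) - 10*(-48)) = 1/((-1155 - 32) + 480) = 1/(-1187 + 480) = 1/(-707) = -1/707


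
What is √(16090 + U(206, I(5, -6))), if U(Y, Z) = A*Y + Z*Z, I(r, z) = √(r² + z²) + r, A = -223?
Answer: √(-29848 + (5 + √61)²) ≈ 172.29*I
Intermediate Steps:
I(r, z) = r + √(r² + z²)
U(Y, Z) = Z² - 223*Y (U(Y, Z) = -223*Y + Z*Z = -223*Y + Z² = Z² - 223*Y)
√(16090 + U(206, I(5, -6))) = √(16090 + ((5 + √(5² + (-6)²))² - 223*206)) = √(16090 + ((5 + √(25 + 36))² - 45938)) = √(16090 + ((5 + √61)² - 45938)) = √(16090 + (-45938 + (5 + √61)²)) = √(-29848 + (5 + √61)²)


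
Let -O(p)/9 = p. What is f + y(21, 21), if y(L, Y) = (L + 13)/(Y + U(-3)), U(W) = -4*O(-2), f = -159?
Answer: -479/3 ≈ -159.67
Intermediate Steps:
O(p) = -9*p
U(W) = -72 (U(W) = -(-36)*(-2) = -4*18 = -72)
y(L, Y) = (13 + L)/(-72 + Y) (y(L, Y) = (L + 13)/(Y - 72) = (13 + L)/(-72 + Y))
f + y(21, 21) = -159 + (13 + 21)/(-72 + 21) = -159 + 34/(-51) = -159 - 1/51*34 = -159 - ⅔ = -479/3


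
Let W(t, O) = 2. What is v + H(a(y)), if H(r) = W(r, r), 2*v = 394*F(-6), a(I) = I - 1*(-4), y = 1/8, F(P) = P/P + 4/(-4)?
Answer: 2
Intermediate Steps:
F(P) = 0 (F(P) = 1 + 4*(-¼) = 1 - 1 = 0)
y = ⅛ ≈ 0.12500
a(I) = 4 + I (a(I) = I + 4 = 4 + I)
v = 0 (v = (394*0)/2 = (½)*0 = 0)
H(r) = 2
v + H(a(y)) = 0 + 2 = 2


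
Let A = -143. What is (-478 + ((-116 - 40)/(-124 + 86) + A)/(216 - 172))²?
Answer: 161802649009/698896 ≈ 2.3151e+5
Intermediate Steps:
(-478 + ((-116 - 40)/(-124 + 86) + A)/(216 - 172))² = (-478 + ((-116 - 40)/(-124 + 86) - 143)/(216 - 172))² = (-478 + (-156/(-38) - 143)/44)² = (-478 + (-156*(-1/38) - 143)*(1/44))² = (-478 + (78/19 - 143)*(1/44))² = (-478 - 2639/19*1/44)² = (-478 - 2639/836)² = (-402247/836)² = 161802649009/698896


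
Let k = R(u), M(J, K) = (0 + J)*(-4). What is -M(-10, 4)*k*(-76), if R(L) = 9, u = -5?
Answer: 27360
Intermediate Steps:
M(J, K) = -4*J (M(J, K) = J*(-4) = -4*J)
k = 9
-M(-10, 4)*k*(-76) = --4*(-10)*9*(-76) = -40*9*(-76) = -360*(-76) = -1*(-27360) = 27360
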